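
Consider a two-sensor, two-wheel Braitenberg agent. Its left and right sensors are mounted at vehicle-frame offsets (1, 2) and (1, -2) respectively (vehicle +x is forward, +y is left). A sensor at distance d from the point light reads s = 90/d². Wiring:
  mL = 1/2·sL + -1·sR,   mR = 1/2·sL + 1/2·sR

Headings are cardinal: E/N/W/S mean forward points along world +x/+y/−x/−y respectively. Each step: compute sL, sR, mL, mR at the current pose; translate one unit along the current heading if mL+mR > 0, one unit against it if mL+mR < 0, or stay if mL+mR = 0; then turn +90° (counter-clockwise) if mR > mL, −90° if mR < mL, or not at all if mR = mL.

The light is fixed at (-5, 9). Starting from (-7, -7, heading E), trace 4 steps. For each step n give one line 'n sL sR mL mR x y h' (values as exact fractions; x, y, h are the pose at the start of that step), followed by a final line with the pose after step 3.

n=0: pose=(-7,-7,E); sL=90/197, sR=18/65; mL=-621/12805, mR=4698/12805; mL+mR=4077/12805 → advance +1; mR−mL=27/65 → turn +1·90°
n=1: pose=(-6,-7,N); sL=5/13, sR=45/113; mL=-605/2938, mR=575/1469; mL+mR=545/2938 → advance +1; mR−mL=135/226 → turn +1·90°
n=2: pose=(-6,-6,W); sL=90/293, sR=90/173; mL=-18585/50689, mR=20970/50689; mL+mR=2385/50689 → advance +1; mR−mL=135/173 → turn +1·90°
n=3: pose=(-7,-6,S); sL=45/128, sR=45/136; mL=-675/4352, mR=1485/4352; mL+mR=405/2176 → advance +1; mR−mL=135/272 → turn +1·90°

0 90/197 18/65 -621/12805 4698/12805 -7 -7 E
1 5/13 45/113 -605/2938 575/1469 -6 -7 N
2 90/293 90/173 -18585/50689 20970/50689 -6 -6 W
3 45/128 45/136 -675/4352 1485/4352 -7 -6 S
final -7 -7 E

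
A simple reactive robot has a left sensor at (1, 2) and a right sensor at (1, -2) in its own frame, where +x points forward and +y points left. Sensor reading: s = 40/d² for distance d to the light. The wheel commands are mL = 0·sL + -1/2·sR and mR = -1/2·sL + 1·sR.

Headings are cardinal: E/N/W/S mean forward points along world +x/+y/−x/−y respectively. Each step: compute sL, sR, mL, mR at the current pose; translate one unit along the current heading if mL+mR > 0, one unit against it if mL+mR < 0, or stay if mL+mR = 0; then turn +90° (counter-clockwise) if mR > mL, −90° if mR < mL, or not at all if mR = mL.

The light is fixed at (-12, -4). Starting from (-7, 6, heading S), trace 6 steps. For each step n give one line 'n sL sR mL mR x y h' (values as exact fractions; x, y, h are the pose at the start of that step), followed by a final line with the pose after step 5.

0 4/13 4/9 -2/9 34/117 -7 6 S
1 40/157 8/17 -4/17 916/2669 -7 5 E
2 10/29 10/41 -5/41 85/1189 -6 5 N
3 40/61 8/25 -4/25 -12/1525 -6 4 W
4 4/13 20/37 -10/37 186/481 -5 4 S
5 8/29 40/89 -20/89 804/2581 -5 3 E
final -4 3 N

n=0: pose=(-7,6,S); sL=4/13, sR=4/9; mL=-2/9, mR=34/117; mL+mR=8/117 → advance +1; mR−mL=20/39 → turn +1·90°
n=1: pose=(-7,5,E); sL=40/157, sR=8/17; mL=-4/17, mR=916/2669; mL+mR=288/2669 → advance +1; mR−mL=1544/2669 → turn +1·90°
n=2: pose=(-6,5,N); sL=10/29, sR=10/41; mL=-5/41, mR=85/1189; mL+mR=-60/1189 → advance -1; mR−mL=230/1189 → turn +1·90°
n=3: pose=(-6,4,W); sL=40/61, sR=8/25; mL=-4/25, mR=-12/1525; mL+mR=-256/1525 → advance -1; mR−mL=232/1525 → turn +1·90°
n=4: pose=(-5,4,S); sL=4/13, sR=20/37; mL=-10/37, mR=186/481; mL+mR=56/481 → advance +1; mR−mL=316/481 → turn +1·90°
n=5: pose=(-5,3,E); sL=8/29, sR=40/89; mL=-20/89, mR=804/2581; mL+mR=224/2581 → advance +1; mR−mL=1384/2581 → turn +1·90°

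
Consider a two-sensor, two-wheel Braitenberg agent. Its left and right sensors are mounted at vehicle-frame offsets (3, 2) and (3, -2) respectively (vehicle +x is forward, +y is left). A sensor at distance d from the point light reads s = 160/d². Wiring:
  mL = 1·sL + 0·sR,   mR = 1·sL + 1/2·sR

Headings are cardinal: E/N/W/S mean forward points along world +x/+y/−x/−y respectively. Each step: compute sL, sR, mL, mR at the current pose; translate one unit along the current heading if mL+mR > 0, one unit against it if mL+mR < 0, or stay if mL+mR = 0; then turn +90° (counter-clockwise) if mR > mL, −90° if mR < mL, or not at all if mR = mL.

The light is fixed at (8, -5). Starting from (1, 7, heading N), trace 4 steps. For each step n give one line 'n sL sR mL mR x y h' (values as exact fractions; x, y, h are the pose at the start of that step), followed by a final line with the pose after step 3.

n=0: pose=(1,7,N); sL=80/153, sR=16/25; mL=80/153, mR=3224/3825; mL+mR=5224/3825 → advance +1; mR−mL=8/25 → turn +1·90°
n=1: pose=(1,8,W); sL=160/221, sR=32/65; mL=160/221, mR=1072/1105; mL+mR=144/85 → advance +1; mR−mL=16/65 → turn +1·90°
n=2: pose=(0,8,S); sL=20/17, sR=4/5; mL=20/17, mR=134/85; mL+mR=234/85 → advance +1; mR−mL=2/5 → turn +1·90°
n=3: pose=(0,7,E); sL=160/221, sR=32/25; mL=160/221, mR=7536/5525; mL+mR=11536/5525 → advance +1; mR−mL=16/25 → turn +1·90°

0 80/153 16/25 80/153 3224/3825 1 7 N
1 160/221 32/65 160/221 1072/1105 1 8 W
2 20/17 4/5 20/17 134/85 0 8 S
3 160/221 32/25 160/221 7536/5525 0 7 E
final 1 7 N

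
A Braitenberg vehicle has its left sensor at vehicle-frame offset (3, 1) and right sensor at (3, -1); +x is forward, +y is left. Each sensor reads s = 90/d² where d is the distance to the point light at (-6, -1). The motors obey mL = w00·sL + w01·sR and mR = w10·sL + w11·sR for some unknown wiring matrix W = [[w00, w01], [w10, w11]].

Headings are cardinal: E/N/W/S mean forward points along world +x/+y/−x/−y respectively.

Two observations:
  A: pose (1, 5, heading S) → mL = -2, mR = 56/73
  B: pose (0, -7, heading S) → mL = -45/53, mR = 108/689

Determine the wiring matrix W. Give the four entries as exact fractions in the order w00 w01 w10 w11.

0 -1 -1 1

obs A: pose=(1,5,S) → sL=90/73, sR=2, mL=-2, mR=56/73
obs B: pose=(0,-7,S) → sL=9/13, sR=45/53, mL=-45/53, mR=108/689
sensor matrix S = [[90/73, 2], [9/13, 45/53]]; det S = -16992/50297
solve [mL_A; mL_B] = S·[w00; w01] and [mR_A; mR_B] = S·[w10; w11]:
  w00 = 0, w01 = -1, w10 = -1, w11 = 1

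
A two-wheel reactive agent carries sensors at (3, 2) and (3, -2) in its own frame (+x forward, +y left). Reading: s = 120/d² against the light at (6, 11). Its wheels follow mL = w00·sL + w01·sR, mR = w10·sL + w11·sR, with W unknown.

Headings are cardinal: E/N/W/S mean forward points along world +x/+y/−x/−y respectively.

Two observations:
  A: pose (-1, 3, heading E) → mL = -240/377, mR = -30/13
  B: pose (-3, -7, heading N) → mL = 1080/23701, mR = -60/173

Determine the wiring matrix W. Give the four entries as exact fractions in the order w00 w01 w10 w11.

-1/2 1/2 -1 0

obs A: pose=(-1,3,E) → sL=30/13, sR=30/29, mL=-240/377, mR=-30/13
obs B: pose=(-3,-7,N) → sL=60/173, sR=60/137, mL=1080/23701, mR=-60/173
sensor matrix S = [[30/13, 30/29], [60/173, 60/137]]; det S = 5824800/8935277
solve [mL_A; mL_B] = S·[w00; w01] and [mR_A; mR_B] = S·[w10; w11]:
  w00 = -1/2, w01 = 1/2, w10 = -1, w11 = 0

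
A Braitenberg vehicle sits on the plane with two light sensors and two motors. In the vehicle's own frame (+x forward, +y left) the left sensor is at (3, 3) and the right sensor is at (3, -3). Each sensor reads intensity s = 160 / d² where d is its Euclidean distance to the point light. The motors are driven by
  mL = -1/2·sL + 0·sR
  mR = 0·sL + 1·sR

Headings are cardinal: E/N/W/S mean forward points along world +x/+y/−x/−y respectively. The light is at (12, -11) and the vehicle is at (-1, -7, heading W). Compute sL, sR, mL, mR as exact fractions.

160/257 32/61 -80/257 32/61

left sensor world pos  = (-4, -10); dL² = 257
right sensor world pos = (-4, -4); dR² = 305
sL = 160/257 = 160/257
sR = 160/305 = 32/61
mL = -1/2·sL + 0·sR = -80/257
mR = 0·sL + 1·sR = 32/61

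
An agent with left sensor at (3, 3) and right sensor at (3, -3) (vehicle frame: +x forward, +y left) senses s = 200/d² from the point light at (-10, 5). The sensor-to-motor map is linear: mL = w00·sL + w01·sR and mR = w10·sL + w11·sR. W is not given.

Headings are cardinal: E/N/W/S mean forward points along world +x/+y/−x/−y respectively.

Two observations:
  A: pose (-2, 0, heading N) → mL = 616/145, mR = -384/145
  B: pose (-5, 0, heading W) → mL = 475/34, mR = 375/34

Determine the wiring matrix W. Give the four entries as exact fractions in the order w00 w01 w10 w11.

obs A: pose=(-2,0,N) → sL=200/29, sR=8/5, mL=616/145, mR=-384/145
obs B: pose=(-5,0,W) → sL=50/17, sR=25, mL=475/34, mR=375/34
sensor matrix S = [[200/29, 8/5], [50/17, 25]]; det S = 82680/493
solve [mL_A; mL_B] = S·[w00; w01] and [mR_A; mR_B] = S·[w10; w11]:
  w00 = 1/2, w01 = 1/2, w10 = -1/2, w11 = 1/2

1/2 1/2 -1/2 1/2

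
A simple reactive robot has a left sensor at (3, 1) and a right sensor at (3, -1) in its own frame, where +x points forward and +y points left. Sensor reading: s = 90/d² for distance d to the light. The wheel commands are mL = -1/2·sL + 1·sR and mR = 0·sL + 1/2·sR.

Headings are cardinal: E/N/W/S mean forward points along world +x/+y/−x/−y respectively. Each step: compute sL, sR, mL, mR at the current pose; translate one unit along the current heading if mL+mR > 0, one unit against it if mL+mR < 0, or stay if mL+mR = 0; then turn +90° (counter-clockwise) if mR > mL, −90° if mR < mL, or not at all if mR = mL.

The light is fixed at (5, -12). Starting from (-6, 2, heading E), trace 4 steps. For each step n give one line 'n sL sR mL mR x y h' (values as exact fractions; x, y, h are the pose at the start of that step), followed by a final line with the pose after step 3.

n=0: pose=(-6,2,E); sL=90/289, sR=90/233; mL=15525/67337, mR=45/233; mL+mR=28530/67337 → advance +1; mR−mL=-2520/67337 → turn -1·90°
n=1: pose=(-5,2,S); sL=45/101, sR=45/121; mL=3645/24442, mR=45/242; mL+mR=4095/12221 → advance +1; mR−mL=450/12221 → turn +1·90°
n=2: pose=(-5,1,E); sL=18/49, sR=90/193; mL=2673/9457, mR=45/193; mL+mR=4878/9457 → advance +1; mR−mL=-468/9457 → turn -1·90°
n=3: pose=(-4,1,S); sL=45/82, sR=9/20; mL=36/205, mR=9/40; mL+mR=657/1640 → advance +1; mR−mL=81/1640 → turn +1·90°

0 90/289 90/233 15525/67337 45/233 -6 2 E
1 45/101 45/121 3645/24442 45/242 -5 2 S
2 18/49 90/193 2673/9457 45/193 -5 1 E
3 45/82 9/20 36/205 9/40 -4 1 S
final -4 0 E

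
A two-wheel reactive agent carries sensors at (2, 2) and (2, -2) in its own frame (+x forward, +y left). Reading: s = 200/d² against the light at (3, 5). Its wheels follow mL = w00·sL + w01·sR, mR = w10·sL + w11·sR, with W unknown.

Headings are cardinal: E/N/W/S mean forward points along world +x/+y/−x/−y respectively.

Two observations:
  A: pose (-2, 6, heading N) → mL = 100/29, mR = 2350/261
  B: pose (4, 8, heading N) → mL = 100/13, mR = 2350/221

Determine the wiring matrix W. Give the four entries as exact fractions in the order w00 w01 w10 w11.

1 0 1 1/2

obs A: pose=(-2,6,N) → sL=100/29, sR=100/9, mL=100/29, mR=2350/261
obs B: pose=(4,8,N) → sL=100/13, sR=100/17, mL=100/13, mR=2350/221
sensor matrix S = [[100/29, 100/9], [100/13, 100/17]]; det S = -3760000/57681
solve [mL_A; mL_B] = S·[w00; w01] and [mR_A; mR_B] = S·[w10; w11]:
  w00 = 1, w01 = 0, w10 = 1, w11 = 1/2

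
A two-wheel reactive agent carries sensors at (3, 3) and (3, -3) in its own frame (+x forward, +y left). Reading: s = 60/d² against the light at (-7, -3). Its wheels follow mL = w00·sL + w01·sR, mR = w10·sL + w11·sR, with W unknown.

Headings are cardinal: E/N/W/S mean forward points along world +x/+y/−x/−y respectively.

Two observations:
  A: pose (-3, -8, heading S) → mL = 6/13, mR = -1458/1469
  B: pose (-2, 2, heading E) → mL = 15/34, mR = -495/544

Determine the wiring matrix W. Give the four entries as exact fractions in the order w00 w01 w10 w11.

0 1/2 -1 -1/2

obs A: pose=(-3,-8,S) → sL=60/113, sR=12/13, mL=6/13, mR=-1458/1469
obs B: pose=(-2,2,E) → sL=15/32, sR=15/17, mL=15/34, mR=-495/544
sensor matrix S = [[60/113, 12/13], [15/32, 15/17]]; det S = 7155/199784
solve [mL_A; mL_B] = S·[w00; w01] and [mR_A; mR_B] = S·[w10; w11]:
  w00 = 0, w01 = 1/2, w10 = -1, w11 = -1/2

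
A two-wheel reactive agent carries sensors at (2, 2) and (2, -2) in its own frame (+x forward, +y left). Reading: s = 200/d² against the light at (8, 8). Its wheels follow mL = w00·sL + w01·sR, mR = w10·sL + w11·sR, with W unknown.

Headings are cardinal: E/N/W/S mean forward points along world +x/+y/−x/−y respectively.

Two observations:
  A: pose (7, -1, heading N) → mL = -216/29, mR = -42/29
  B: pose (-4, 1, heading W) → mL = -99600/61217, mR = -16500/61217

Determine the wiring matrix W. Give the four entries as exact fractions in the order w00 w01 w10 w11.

-1 -1 -1 1/2

obs A: pose=(7,-1,N) → sL=100/29, sR=4, mL=-216/29, mR=-42/29
obs B: pose=(-4,1,W) → sL=200/277, sR=200/221, mL=-99600/61217, mR=-16500/61217
sensor matrix S = [[100/29, 4], [200/277, 200/221]]; det S = 412800/1775293
solve [mL_A; mL_B] = S·[w00; w01] and [mR_A; mR_B] = S·[w10; w11]:
  w00 = -1, w01 = -1, w10 = -1, w11 = 1/2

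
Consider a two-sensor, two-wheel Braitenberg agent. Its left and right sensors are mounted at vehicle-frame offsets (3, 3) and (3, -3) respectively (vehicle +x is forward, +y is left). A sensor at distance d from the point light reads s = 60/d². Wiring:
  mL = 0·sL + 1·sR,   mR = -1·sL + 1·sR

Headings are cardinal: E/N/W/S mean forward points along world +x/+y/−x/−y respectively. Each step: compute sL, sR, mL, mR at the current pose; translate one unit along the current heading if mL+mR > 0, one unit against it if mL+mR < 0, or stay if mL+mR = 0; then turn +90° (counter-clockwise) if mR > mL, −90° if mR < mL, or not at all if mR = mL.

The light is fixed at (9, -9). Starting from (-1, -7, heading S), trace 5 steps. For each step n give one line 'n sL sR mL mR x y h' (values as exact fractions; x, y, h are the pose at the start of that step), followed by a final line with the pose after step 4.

n=0: pose=(-1,-7,S); sL=6/5, sR=6/17; mL=6/17, mR=-72/85; mL+mR=-42/85 → advance -1; mR−mL=-6/5 → turn -1·90°
n=1: pose=(-1,-6,W); sL=60/169, sR=12/41; mL=12/41, mR=-432/6929; mL+mR=1596/6929 → advance +1; mR−mL=-60/169 → turn -1·90°
n=2: pose=(-2,-6,N); sL=15/58, sR=3/5; mL=3/5, mR=99/290; mL+mR=273/290 → advance +1; mR−mL=-15/58 → turn -1·90°
n=3: pose=(-2,-5,E); sL=60/113, sR=12/13; mL=12/13, mR=576/1469; mL+mR=1932/1469 → advance +1; mR−mL=-60/113 → turn -1·90°
n=4: pose=(-1,-5,S); sL=6/5, sR=6/17; mL=6/17, mR=-72/85; mL+mR=-42/85 → advance -1; mR−mL=-6/5 → turn -1·90°

0 6/5 6/17 6/17 -72/85 -1 -7 S
1 60/169 12/41 12/41 -432/6929 -1 -6 W
2 15/58 3/5 3/5 99/290 -2 -6 N
3 60/113 12/13 12/13 576/1469 -2 -5 E
4 6/5 6/17 6/17 -72/85 -1 -5 S
final -1 -4 W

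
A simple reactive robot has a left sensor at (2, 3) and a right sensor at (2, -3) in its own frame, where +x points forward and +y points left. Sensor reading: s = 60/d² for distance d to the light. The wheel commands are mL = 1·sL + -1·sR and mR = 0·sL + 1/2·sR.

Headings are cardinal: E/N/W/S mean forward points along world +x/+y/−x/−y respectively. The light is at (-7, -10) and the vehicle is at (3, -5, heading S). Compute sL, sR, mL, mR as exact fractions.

left sensor world pos  = (6, -7); dL² = 178
right sensor world pos = (0, -7); dR² = 58
sL = 60/178 = 30/89
sR = 60/58 = 30/29
mL = 1·sL + -1·sR = -1800/2581
mR = 0·sL + 1/2·sR = 15/29

30/89 30/29 -1800/2581 15/29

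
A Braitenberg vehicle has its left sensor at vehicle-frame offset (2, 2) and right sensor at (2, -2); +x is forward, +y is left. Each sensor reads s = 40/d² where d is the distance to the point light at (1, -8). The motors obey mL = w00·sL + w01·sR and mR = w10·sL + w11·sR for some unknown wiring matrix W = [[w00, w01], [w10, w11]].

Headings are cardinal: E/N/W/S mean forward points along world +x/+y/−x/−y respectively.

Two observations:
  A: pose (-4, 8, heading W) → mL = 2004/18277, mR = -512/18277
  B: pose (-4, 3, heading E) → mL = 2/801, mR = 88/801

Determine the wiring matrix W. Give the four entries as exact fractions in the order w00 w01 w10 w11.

1 -1/2 -1/2 1/2

obs A: pose=(-4,8,W) → sL=8/49, sR=40/373, mL=2004/18277, mR=-512/18277
obs B: pose=(-4,3,E) → sL=20/89, sR=4/9, mL=2/801, mR=88/801
sensor matrix S = [[8/49, 40/373], [20/89, 4/9]]; det S = 709504/14639877
solve [mL_A; mL_B] = S·[w00; w01] and [mR_A; mR_B] = S·[w10; w11]:
  w00 = 1, w01 = -1/2, w10 = -1/2, w11 = 1/2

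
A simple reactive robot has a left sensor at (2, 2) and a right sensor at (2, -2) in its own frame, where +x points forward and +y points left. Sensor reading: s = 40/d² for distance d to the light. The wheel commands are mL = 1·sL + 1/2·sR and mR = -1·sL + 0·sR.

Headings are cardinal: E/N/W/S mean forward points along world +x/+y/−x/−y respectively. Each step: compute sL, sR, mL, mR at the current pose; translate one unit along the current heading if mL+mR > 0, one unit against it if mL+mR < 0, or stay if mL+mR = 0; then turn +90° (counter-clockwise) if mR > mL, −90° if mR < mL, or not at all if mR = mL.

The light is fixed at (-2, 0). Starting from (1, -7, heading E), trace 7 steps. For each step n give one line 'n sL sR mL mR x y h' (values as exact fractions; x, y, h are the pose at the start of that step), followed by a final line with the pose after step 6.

0 4/5 20/53 262/265 -4/5 1 -7 E
1 40/117 8/17 1148/1989 -40/117 2 -7 S
2 5/13 1 23/26 -5/13 2 -8 W
3 40/37 40/61 3180/2257 -40/37 1 -8 N
4 4/5 20/53 262/265 -4/5 1 -7 E
5 40/117 8/17 1148/1989 -40/117 2 -7 S
6 5/13 1 23/26 -5/13 2 -8 W
final 1 -8 N

n=0: pose=(1,-7,E); sL=4/5, sR=20/53; mL=262/265, mR=-4/5; mL+mR=10/53 → advance +1; mR−mL=-474/265 → turn -1·90°
n=1: pose=(2,-7,S); sL=40/117, sR=8/17; mL=1148/1989, mR=-40/117; mL+mR=4/17 → advance +1; mR−mL=-1828/1989 → turn -1·90°
n=2: pose=(2,-8,W); sL=5/13, sR=1; mL=23/26, mR=-5/13; mL+mR=1/2 → advance +1; mR−mL=-33/26 → turn -1·90°
n=3: pose=(1,-8,N); sL=40/37, sR=40/61; mL=3180/2257, mR=-40/37; mL+mR=20/61 → advance +1; mR−mL=-5620/2257 → turn -1·90°
n=4: pose=(1,-7,E); sL=4/5, sR=20/53; mL=262/265, mR=-4/5; mL+mR=10/53 → advance +1; mR−mL=-474/265 → turn -1·90°
n=5: pose=(2,-7,S); sL=40/117, sR=8/17; mL=1148/1989, mR=-40/117; mL+mR=4/17 → advance +1; mR−mL=-1828/1989 → turn -1·90°
n=6: pose=(2,-8,W); sL=5/13, sR=1; mL=23/26, mR=-5/13; mL+mR=1/2 → advance +1; mR−mL=-33/26 → turn -1·90°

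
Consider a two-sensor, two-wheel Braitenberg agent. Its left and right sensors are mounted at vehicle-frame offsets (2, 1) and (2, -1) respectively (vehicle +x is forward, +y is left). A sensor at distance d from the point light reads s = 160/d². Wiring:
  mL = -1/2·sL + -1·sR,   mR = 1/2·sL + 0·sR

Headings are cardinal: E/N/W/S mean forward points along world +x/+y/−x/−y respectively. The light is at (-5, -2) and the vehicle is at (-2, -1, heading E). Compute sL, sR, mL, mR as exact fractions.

160/29 32/5 -1328/145 80/29

left sensor world pos  = (0, 0); dL² = 29
right sensor world pos = (0, -2); dR² = 25
sL = 160/29 = 160/29
sR = 160/25 = 32/5
mL = -1/2·sL + -1·sR = -1328/145
mR = 1/2·sL + 0·sR = 80/29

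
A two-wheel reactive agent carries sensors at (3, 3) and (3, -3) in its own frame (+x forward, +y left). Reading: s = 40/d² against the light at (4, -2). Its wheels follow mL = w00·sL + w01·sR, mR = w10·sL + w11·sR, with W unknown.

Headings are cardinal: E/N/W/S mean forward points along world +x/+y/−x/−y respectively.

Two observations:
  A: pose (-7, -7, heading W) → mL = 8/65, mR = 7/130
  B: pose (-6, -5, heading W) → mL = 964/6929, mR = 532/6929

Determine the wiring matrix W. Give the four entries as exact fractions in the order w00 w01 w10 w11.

obs A: pose=(-7,-7,W) → sL=2/13, sR=1/5, mL=8/65, mR=7/130
obs B: pose=(-6,-5,W) → sL=8/41, sR=40/169, mL=964/6929, mR=532/6929
sensor matrix S = [[2/13, 1/5], [8/41, 40/169]]; det S = -1176/450385
solve [mL_A; mL_B] = S·[w00; w01] and [mR_A; mR_B] = S·[w10; w11]:
  w00 = -1/2, w01 = 1, w10 = 1, w11 = -1/2

-1/2 1 1 -1/2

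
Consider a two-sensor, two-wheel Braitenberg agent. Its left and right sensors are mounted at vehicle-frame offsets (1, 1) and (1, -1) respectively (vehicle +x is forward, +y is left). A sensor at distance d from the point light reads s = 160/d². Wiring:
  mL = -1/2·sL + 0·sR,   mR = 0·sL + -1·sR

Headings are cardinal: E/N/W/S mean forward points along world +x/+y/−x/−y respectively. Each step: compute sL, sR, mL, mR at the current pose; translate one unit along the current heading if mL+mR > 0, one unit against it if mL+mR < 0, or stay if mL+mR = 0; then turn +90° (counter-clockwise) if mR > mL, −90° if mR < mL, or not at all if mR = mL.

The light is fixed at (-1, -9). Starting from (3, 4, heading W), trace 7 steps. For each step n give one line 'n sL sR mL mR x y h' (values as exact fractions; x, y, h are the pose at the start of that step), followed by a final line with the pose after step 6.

n=0: pose=(3,4,W); sL=160/153, sR=32/41; mL=-80/153, mR=-32/41; mL+mR=-8176/6273 → advance -1; mR−mL=-1616/6273 → turn -1·90°
n=1: pose=(4,4,N); sL=40/53, sR=20/29; mL=-20/53, mR=-20/29; mL+mR=-1640/1537 → advance -1; mR−mL=-480/1537 → turn -1·90°
n=2: pose=(4,3,E); sL=32/41, sR=160/157; mL=-16/41, mR=-160/157; mL+mR=-9072/6437 → advance -1; mR−mL=-4048/6437 → turn -1·90°
n=3: pose=(3,3,S); sL=80/73, sR=16/13; mL=-40/73, mR=-16/13; mL+mR=-1688/949 → advance -1; mR−mL=-648/949 → turn -1·90°
n=4: pose=(3,4,W); sL=160/153, sR=32/41; mL=-80/153, mR=-32/41; mL+mR=-8176/6273 → advance -1; mR−mL=-1616/6273 → turn -1·90°
n=5: pose=(4,4,N); sL=40/53, sR=20/29; mL=-20/53, mR=-20/29; mL+mR=-1640/1537 → advance -1; mR−mL=-480/1537 → turn -1·90°
n=6: pose=(4,3,E); sL=32/41, sR=160/157; mL=-16/41, mR=-160/157; mL+mR=-9072/6437 → advance -1; mR−mL=-4048/6437 → turn -1·90°

0 160/153 32/41 -80/153 -32/41 3 4 W
1 40/53 20/29 -20/53 -20/29 4 4 N
2 32/41 160/157 -16/41 -160/157 4 3 E
3 80/73 16/13 -40/73 -16/13 3 3 S
4 160/153 32/41 -80/153 -32/41 3 4 W
5 40/53 20/29 -20/53 -20/29 4 4 N
6 32/41 160/157 -16/41 -160/157 4 3 E
final 3 3 S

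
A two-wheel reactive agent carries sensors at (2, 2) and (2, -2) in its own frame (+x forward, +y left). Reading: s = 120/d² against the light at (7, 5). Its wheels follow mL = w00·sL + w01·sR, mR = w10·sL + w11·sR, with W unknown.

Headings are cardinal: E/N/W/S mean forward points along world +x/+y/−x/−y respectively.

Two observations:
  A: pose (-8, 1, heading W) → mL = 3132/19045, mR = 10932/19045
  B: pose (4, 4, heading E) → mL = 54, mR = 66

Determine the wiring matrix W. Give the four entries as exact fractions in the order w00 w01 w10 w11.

1 -1/2 1 1/2

obs A: pose=(-8,1,W) → sL=24/65, sR=120/293, mL=3132/19045, mR=10932/19045
obs B: pose=(4,4,E) → sL=60, sR=12, mL=54, mR=66
sensor matrix S = [[24/65, 120/293], [60, 12]]; det S = -383616/19045
solve [mL_A; mL_B] = S·[w00; w01] and [mR_A; mR_B] = S·[w10; w11]:
  w00 = 1, w01 = -1/2, w10 = 1, w11 = 1/2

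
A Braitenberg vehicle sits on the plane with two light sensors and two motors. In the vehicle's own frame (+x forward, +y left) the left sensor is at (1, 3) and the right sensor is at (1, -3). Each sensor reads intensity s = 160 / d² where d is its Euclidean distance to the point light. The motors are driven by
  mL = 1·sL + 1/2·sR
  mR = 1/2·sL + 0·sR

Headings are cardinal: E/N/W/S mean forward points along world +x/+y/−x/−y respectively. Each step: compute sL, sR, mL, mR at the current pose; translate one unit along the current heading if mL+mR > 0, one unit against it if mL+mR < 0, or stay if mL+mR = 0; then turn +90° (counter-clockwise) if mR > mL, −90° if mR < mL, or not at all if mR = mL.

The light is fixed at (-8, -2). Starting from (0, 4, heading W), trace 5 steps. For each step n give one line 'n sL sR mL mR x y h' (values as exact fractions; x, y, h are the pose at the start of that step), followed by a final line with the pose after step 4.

n=0: pose=(0,4,W); sL=80/29, sR=16/13; mL=1272/377, mR=40/29; mL+mR=1792/377 → advance +1; mR−mL=-752/377 → turn -1·90°
n=1: pose=(-1,4,N); sL=32/13, sR=160/149; mL=5808/1937, mR=16/13; mL+mR=8192/1937 → advance +1; mR−mL=-3424/1937 → turn -1·90°
n=2: pose=(-1,5,E); sL=40/41, sR=2; mL=81/41, mR=20/41; mL+mR=101/41 → advance +1; mR−mL=-61/41 → turn -1·90°
n=3: pose=(0,5,S); sL=160/157, sR=160/61; mL=22320/9577, mR=80/157; mL+mR=27200/9577 → advance +1; mR−mL=-17440/9577 → turn -1·90°
n=4: pose=(0,4,W); sL=80/29, sR=16/13; mL=1272/377, mR=40/29; mL+mR=1792/377 → advance +1; mR−mL=-752/377 → turn -1·90°

0 80/29 16/13 1272/377 40/29 0 4 W
1 32/13 160/149 5808/1937 16/13 -1 4 N
2 40/41 2 81/41 20/41 -1 5 E
3 160/157 160/61 22320/9577 80/157 0 5 S
4 80/29 16/13 1272/377 40/29 0 4 W
final -1 4 N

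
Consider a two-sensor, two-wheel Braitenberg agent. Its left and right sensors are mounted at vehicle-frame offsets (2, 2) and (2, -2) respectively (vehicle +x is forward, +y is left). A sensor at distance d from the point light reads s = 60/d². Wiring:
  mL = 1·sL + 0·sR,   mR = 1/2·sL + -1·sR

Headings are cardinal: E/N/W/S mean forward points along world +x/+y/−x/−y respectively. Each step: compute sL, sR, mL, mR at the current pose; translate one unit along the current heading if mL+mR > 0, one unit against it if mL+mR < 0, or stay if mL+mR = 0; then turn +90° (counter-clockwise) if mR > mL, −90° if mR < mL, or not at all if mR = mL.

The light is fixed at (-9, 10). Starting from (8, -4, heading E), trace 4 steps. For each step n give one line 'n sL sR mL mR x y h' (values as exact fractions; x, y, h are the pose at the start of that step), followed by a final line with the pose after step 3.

0 12/101 60/617 12/101 -2358/62317 8 -4 E
1 15/164 15/128 15/164 -375/5248 9 -4 S
2 12/109 12/85 12/109 -798/9265 9 -5 W
3 30/197 6/53 30/197 -387/10441 8 -5 N
final 8 -4 E

n=0: pose=(8,-4,E); sL=12/101, sR=60/617; mL=12/101, mR=-2358/62317; mL+mR=5046/62317 → advance +1; mR−mL=-9762/62317 → turn -1·90°
n=1: pose=(9,-4,S); sL=15/164, sR=15/128; mL=15/164, mR=-375/5248; mL+mR=105/5248 → advance +1; mR−mL=-855/5248 → turn -1·90°
n=2: pose=(9,-5,W); sL=12/109, sR=12/85; mL=12/109, mR=-798/9265; mL+mR=222/9265 → advance +1; mR−mL=-1818/9265 → turn -1·90°
n=3: pose=(8,-5,N); sL=30/197, sR=6/53; mL=30/197, mR=-387/10441; mL+mR=1203/10441 → advance +1; mR−mL=-1977/10441 → turn -1·90°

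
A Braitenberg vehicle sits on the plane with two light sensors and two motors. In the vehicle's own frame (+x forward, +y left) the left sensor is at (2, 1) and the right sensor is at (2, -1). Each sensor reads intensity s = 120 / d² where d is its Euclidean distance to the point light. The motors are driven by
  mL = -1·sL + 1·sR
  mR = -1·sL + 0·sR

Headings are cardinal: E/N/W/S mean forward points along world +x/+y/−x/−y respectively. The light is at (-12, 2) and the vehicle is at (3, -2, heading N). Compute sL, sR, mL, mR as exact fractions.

3/5 6/13 -9/65 -3/5

left sensor world pos  = (2, 0); dL² = 200
right sensor world pos = (4, 0); dR² = 260
sL = 120/200 = 3/5
sR = 120/260 = 6/13
mL = -1·sL + 1·sR = -9/65
mR = -1·sL + 0·sR = -3/5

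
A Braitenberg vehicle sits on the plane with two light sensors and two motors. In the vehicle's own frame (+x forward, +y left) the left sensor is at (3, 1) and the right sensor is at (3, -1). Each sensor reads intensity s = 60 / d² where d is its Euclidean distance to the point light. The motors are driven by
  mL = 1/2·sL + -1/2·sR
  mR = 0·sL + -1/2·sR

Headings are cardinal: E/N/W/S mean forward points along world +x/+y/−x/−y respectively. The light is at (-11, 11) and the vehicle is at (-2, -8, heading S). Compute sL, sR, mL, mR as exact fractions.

left sensor world pos  = (-1, -11); dL² = 584
right sensor world pos = (-3, -11); dR² = 548
sL = 60/584 = 15/146
sR = 60/548 = 15/137
mL = 1/2·sL + -1/2·sR = -135/40004
mR = 0·sL + -1/2·sR = -15/274

15/146 15/137 -135/40004 -15/274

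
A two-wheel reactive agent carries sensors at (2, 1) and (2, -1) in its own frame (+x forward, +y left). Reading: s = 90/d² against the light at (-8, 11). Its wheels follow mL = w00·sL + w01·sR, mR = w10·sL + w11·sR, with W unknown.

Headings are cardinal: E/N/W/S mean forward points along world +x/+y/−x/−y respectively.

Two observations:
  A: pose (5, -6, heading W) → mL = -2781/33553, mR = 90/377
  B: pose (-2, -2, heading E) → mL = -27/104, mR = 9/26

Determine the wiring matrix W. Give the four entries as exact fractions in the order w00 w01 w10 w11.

-1 1/2 0 1

obs A: pose=(5,-6,W) → sL=18/89, sR=90/377, mL=-2781/33553, mR=90/377
obs B: pose=(-2,-2,E) → sL=45/104, sR=9/26, mL=-27/104, mR=9/26
sensor matrix S = [[18/89, 90/377], [45/104, 9/26]]; det S = -58077/1744756
solve [mL_A; mL_B] = S·[w00; w01] and [mR_A; mR_B] = S·[w10; w11]:
  w00 = -1, w01 = 1/2, w10 = 0, w11 = 1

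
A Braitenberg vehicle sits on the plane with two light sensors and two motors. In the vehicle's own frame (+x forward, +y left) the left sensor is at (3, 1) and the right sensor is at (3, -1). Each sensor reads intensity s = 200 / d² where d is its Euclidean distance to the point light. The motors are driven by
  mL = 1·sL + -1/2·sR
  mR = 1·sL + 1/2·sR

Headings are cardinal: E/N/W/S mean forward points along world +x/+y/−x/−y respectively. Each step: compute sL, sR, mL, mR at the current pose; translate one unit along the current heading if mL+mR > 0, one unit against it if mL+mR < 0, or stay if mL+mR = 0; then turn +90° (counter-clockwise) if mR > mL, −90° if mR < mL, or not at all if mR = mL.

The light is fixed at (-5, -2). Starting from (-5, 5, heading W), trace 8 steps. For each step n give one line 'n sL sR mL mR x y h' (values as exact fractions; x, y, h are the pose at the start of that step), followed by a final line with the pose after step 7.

n=0: pose=(-5,5,W); sL=40/9, sR=200/73; mL=2020/657, mR=3820/657; mL+mR=80/9 → advance +1; mR−mL=200/73 → turn +1·90°
n=1: pose=(-6,5,S); sL=25/2, sR=10; mL=15/2, mR=35/2; mL+mR=25 → advance +1; mR−mL=10 → turn +1·90°
n=2: pose=(-6,4,E); sL=200/53, sR=200/29; mL=500/1537, mR=11100/1537; mL+mR=400/53 → advance +1; mR−mL=200/29 → turn +1·90°
n=3: pose=(-5,4,N); sL=100/41, sR=100/41; mL=50/41, mR=150/41; mL+mR=200/41 → advance +1; mR−mL=100/41 → turn +1·90°
n=4: pose=(-5,5,W); sL=40/9, sR=200/73; mL=2020/657, mR=3820/657; mL+mR=80/9 → advance +1; mR−mL=200/73 → turn +1·90°
n=5: pose=(-6,5,S); sL=25/2, sR=10; mL=15/2, mR=35/2; mL+mR=25 → advance +1; mR−mL=10 → turn +1·90°
n=6: pose=(-6,4,E); sL=200/53, sR=200/29; mL=500/1537, mR=11100/1537; mL+mR=400/53 → advance +1; mR−mL=200/29 → turn +1·90°
n=7: pose=(-5,4,N); sL=100/41, sR=100/41; mL=50/41, mR=150/41; mL+mR=200/41 → advance +1; mR−mL=100/41 → turn +1·90°

0 40/9 200/73 2020/657 3820/657 -5 5 W
1 25/2 10 15/2 35/2 -6 5 S
2 200/53 200/29 500/1537 11100/1537 -6 4 E
3 100/41 100/41 50/41 150/41 -5 4 N
4 40/9 200/73 2020/657 3820/657 -5 5 W
5 25/2 10 15/2 35/2 -6 5 S
6 200/53 200/29 500/1537 11100/1537 -6 4 E
7 100/41 100/41 50/41 150/41 -5 4 N
final -5 5 W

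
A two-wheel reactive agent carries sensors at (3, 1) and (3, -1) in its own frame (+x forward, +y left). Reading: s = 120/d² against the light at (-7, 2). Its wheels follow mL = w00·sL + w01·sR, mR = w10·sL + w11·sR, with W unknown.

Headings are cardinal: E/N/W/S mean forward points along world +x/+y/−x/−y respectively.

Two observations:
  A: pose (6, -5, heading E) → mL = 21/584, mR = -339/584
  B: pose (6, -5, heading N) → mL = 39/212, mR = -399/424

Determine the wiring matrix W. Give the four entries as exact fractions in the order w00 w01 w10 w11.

obs A: pose=(6,-5,E) → sL=30/73, sR=3/8, mL=21/584, mR=-339/584
obs B: pose=(6,-5,N) → sL=3/4, sR=30/53, mL=39/212, mR=-399/424
sensor matrix S = [[30/73, 3/8], [3/4, 30/53]]; det S = -6021/123808
solve [mL_A; mL_B] = S·[w00; w01] and [mR_A; mR_B] = S·[w10; w11]:
  w00 = 1, w01 = -1, w10 = -1/2, w11 = -1

1 -1 -1/2 -1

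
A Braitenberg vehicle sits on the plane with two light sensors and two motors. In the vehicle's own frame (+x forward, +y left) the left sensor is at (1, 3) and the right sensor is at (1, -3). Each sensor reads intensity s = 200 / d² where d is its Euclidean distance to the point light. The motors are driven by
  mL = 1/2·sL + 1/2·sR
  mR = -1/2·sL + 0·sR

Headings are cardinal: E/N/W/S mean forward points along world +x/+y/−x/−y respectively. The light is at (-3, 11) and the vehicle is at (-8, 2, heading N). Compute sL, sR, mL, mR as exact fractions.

left sensor world pos  = (-11, 3); dL² = 128
right sensor world pos = (-5, 3); dR² = 68
sL = 200/128 = 25/16
sR = 200/68 = 50/17
mL = 1/2·sL + 1/2·sR = 1225/544
mR = -1/2·sL + 0·sR = -25/32

25/16 50/17 1225/544 -25/32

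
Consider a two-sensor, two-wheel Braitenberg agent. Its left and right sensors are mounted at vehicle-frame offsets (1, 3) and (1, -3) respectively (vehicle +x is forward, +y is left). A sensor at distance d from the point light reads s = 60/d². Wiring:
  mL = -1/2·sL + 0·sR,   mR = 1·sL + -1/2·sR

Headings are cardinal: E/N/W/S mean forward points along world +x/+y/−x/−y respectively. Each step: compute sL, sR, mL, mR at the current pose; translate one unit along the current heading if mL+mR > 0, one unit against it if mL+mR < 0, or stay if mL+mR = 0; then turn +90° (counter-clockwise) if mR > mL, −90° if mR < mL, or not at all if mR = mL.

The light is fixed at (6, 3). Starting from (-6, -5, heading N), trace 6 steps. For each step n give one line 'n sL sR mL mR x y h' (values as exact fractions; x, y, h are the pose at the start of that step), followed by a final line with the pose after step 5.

n=0: pose=(-6,-5,N); sL=30/137, sR=6/13; mL=-15/137, mR=-21/1781; mL+mR=-216/1781 → advance -1; mR−mL=174/1781 → turn +1·90°
n=1: pose=(-6,-6,W); sL=60/313, sR=12/41; mL=-30/313, mR=582/12833; mL+mR=-648/12833 → advance -1; mR−mL=1812/12833 → turn +1·90°
n=2: pose=(-5,-6,S); sL=15/41, sR=15/74; mL=-15/82, mR=1605/6068; mL+mR=495/6068 → advance +1; mR−mL=2715/6068 → turn +1·90°
n=3: pose=(-5,-7,E); sL=60/149, sR=60/269; mL=-30/149, mR=11670/40081; mL+mR=3600/40081 → advance +1; mR−mL=19740/40081 → turn +1·90°
n=4: pose=(-4,-7,N); sL=6/25, sR=6/13; mL=-3/25, mR=3/325; mL+mR=-36/325 → advance -1; mR−mL=42/325 → turn +1·90°
n=5: pose=(-4,-8,W); sL=60/317, sR=12/37; mL=-30/317, mR=318/11729; mL+mR=-792/11729 → advance -1; mR−mL=1428/11729 → turn +1·90°

0 30/137 6/13 -15/137 -21/1781 -6 -5 N
1 60/313 12/41 -30/313 582/12833 -6 -6 W
2 15/41 15/74 -15/82 1605/6068 -5 -6 S
3 60/149 60/269 -30/149 11670/40081 -5 -7 E
4 6/25 6/13 -3/25 3/325 -4 -7 N
5 60/317 12/37 -30/317 318/11729 -4 -8 W
final -3 -8 S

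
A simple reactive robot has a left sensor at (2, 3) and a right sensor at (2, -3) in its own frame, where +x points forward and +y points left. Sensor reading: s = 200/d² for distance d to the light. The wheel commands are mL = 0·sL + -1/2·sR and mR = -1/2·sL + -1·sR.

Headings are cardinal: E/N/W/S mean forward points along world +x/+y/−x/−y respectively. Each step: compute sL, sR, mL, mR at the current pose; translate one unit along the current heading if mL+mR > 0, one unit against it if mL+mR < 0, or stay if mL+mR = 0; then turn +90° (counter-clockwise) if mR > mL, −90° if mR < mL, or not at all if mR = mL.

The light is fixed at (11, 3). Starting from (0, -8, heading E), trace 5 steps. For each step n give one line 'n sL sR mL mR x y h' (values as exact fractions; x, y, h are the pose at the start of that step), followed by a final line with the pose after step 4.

n=0: pose=(0,-8,E); sL=40/29, sR=200/277; mL=-100/277, mR=-11340/8033; mL+mR=-14240/8033 → advance -1; mR−mL=-8440/8033 → turn -1·90°
n=1: pose=(-1,-8,S); sL=4/5, sR=100/197; mL=-50/197, mR=-894/985; mL+mR=-1144/985 → advance -1; mR−mL=-644/985 → turn -1·90°
n=2: pose=(-1,-7,W); sL=40/73, sR=40/49; mL=-20/49, mR=-3900/3577; mL+mR=-5360/3577 → advance -1; mR−mL=-2440/3577 → turn -1·90°
n=3: pose=(0,-7,N); sL=10/13, sR=25/16; mL=-25/32, mR=-405/208; mL+mR=-1135/416 → advance -1; mR−mL=-485/416 → turn -1·90°
n=4: pose=(0,-8,E); sL=40/29, sR=200/277; mL=-100/277, mR=-11340/8033; mL+mR=-14240/8033 → advance -1; mR−mL=-8440/8033 → turn -1·90°

0 40/29 200/277 -100/277 -11340/8033 0 -8 E
1 4/5 100/197 -50/197 -894/985 -1 -8 S
2 40/73 40/49 -20/49 -3900/3577 -1 -7 W
3 10/13 25/16 -25/32 -405/208 0 -7 N
4 40/29 200/277 -100/277 -11340/8033 0 -8 E
final -1 -8 S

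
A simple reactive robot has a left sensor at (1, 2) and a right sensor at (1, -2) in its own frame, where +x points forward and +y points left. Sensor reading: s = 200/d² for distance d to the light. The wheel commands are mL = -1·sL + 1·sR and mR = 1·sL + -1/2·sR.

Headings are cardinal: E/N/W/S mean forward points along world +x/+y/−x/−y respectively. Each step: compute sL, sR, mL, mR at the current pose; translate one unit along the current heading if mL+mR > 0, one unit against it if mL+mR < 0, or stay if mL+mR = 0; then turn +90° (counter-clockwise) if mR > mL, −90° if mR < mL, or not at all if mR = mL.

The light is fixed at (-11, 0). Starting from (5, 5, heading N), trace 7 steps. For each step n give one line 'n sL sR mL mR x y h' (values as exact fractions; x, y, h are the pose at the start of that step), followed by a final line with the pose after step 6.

n=0: pose=(5,5,N); sL=25/29, sR=5/9; mL=-80/261, mR=305/522; mL+mR=5/18 → advance +1; mR−mL=155/174 → turn +1·90°
n=1: pose=(5,6,W); sL=200/241, sR=200/289; mL=-9600/69649, mR=33700/69649; mL+mR=100/289 → advance +1; mR−mL=43300/69649 → turn +1·90°
n=2: pose=(4,6,S); sL=100/157, sR=100/97; mL=6000/15229, mR=1850/15229; mL+mR=50/97 → advance +1; mR−mL=-4150/15229 → turn -1·90°
n=3: pose=(4,5,W); sL=40/41, sR=40/49; mL=-320/2009, mR=1140/2009; mL+mR=20/49 → advance +1; mR−mL=1460/2009 → turn +1·90°
n=4: pose=(3,5,S); sL=25/34, sR=5/4; mL=35/68, mR=15/136; mL+mR=5/8 → advance +1; mR−mL=-55/136 → turn -1·90°
n=5: pose=(3,4,W); sL=200/173, sR=40/41; mL=-1280/7093, mR=4740/7093; mL+mR=20/41 → advance +1; mR−mL=6020/7093 → turn +1·90°
n=6: pose=(2,4,S); sL=100/117, sR=20/13; mL=80/117, mR=10/117; mL+mR=10/13 → advance +1; mR−mL=-70/117 → turn -1·90°

0 25/29 5/9 -80/261 305/522 5 5 N
1 200/241 200/289 -9600/69649 33700/69649 5 6 W
2 100/157 100/97 6000/15229 1850/15229 4 6 S
3 40/41 40/49 -320/2009 1140/2009 4 5 W
4 25/34 5/4 35/68 15/136 3 5 S
5 200/173 40/41 -1280/7093 4740/7093 3 4 W
6 100/117 20/13 80/117 10/117 2 4 S
final 2 3 W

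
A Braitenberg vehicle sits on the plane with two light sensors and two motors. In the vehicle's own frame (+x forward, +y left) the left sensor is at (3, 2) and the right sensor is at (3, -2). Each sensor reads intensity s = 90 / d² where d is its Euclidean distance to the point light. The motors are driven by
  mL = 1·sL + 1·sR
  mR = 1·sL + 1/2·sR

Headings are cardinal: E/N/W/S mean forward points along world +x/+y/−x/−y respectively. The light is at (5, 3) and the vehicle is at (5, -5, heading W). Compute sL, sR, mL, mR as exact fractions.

90/109 2 308/109 199/109

left sensor world pos  = (2, -7); dL² = 109
right sensor world pos = (2, -3); dR² = 45
sL = 90/109 = 90/109
sR = 90/45 = 2
mL = 1·sL + 1·sR = 308/109
mR = 1·sL + 1/2·sR = 199/109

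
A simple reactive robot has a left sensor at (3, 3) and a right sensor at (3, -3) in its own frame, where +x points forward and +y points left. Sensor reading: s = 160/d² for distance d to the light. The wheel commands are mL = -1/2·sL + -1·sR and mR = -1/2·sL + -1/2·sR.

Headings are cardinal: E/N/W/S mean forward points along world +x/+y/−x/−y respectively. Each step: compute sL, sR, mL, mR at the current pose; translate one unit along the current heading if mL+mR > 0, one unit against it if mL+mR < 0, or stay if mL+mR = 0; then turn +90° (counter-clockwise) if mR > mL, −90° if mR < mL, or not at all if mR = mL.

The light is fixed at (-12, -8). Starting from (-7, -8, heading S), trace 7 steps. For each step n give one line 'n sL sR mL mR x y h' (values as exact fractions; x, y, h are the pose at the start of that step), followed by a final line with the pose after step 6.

0 160/73 160/13 -12720/949 -6880/949 -7 -8 S
1 2 40/17 -57/17 -37/17 -7 -7 E
2 160/17 32/13 -1584/221 -1312/221 -8 -7 N
3 16 16 -24 -16 -8 -8 W
4 160/73 160/13 -12720/949 -6880/949 -7 -8 S
5 2 40/17 -57/17 -37/17 -7 -7 E
6 160/17 32/13 -1584/221 -1312/221 -8 -7 N
final -8 -8 W

n=0: pose=(-7,-8,S); sL=160/73, sR=160/13; mL=-12720/949, mR=-6880/949; mL+mR=-19600/949 → advance -1; mR−mL=80/13 → turn +1·90°
n=1: pose=(-7,-7,E); sL=2, sR=40/17; mL=-57/17, mR=-37/17; mL+mR=-94/17 → advance -1; mR−mL=20/17 → turn +1·90°
n=2: pose=(-8,-7,N); sL=160/17, sR=32/13; mL=-1584/221, mR=-1312/221; mL+mR=-2896/221 → advance -1; mR−mL=16/13 → turn +1·90°
n=3: pose=(-8,-8,W); sL=16, sR=16; mL=-24, mR=-16; mL+mR=-40 → advance -1; mR−mL=8 → turn +1·90°
n=4: pose=(-7,-8,S); sL=160/73, sR=160/13; mL=-12720/949, mR=-6880/949; mL+mR=-19600/949 → advance -1; mR−mL=80/13 → turn +1·90°
n=5: pose=(-7,-7,E); sL=2, sR=40/17; mL=-57/17, mR=-37/17; mL+mR=-94/17 → advance -1; mR−mL=20/17 → turn +1·90°
n=6: pose=(-8,-7,N); sL=160/17, sR=32/13; mL=-1584/221, mR=-1312/221; mL+mR=-2896/221 → advance -1; mR−mL=16/13 → turn +1·90°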